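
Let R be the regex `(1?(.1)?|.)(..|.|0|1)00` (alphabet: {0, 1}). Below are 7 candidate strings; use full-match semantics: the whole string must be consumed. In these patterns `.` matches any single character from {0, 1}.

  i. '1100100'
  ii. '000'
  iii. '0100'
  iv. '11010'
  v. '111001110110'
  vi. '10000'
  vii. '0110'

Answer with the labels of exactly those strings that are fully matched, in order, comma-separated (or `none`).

i → no match
ii → match
iii → match
iv → no match — must end with '00'
v → no match — must end with '00'
vi → match
vii → no match — must end with '00'

ii, iii, vi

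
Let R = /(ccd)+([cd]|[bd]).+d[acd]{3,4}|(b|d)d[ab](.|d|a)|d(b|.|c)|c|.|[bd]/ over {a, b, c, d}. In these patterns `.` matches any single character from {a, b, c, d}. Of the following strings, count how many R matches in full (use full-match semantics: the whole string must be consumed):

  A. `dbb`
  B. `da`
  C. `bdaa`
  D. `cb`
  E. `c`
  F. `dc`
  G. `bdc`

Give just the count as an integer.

4

A → no match
B → match
C → match
D → no match
E → match
F → match
G → no match
Total matched: 4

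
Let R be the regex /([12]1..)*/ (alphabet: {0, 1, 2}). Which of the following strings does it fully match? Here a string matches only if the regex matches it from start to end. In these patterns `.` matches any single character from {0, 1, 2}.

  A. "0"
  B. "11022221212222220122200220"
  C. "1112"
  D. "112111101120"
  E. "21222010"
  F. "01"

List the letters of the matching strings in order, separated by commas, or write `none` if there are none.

C, D

A → no match
B → no match
C → match
D → match
E → no match
F → no match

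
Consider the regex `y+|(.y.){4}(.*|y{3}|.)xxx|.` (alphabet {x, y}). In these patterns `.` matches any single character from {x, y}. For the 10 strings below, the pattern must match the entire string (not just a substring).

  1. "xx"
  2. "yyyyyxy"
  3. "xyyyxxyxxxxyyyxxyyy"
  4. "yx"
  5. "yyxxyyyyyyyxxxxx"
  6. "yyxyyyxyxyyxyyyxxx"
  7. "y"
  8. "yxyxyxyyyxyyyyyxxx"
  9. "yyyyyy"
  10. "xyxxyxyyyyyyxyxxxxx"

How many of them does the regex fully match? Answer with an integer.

1 → no match
2 → no match
3 → no match
4 → no match
5 → match
6 → match
7 → match
8 → no match
9 → match
10 → match
Total matched: 5

5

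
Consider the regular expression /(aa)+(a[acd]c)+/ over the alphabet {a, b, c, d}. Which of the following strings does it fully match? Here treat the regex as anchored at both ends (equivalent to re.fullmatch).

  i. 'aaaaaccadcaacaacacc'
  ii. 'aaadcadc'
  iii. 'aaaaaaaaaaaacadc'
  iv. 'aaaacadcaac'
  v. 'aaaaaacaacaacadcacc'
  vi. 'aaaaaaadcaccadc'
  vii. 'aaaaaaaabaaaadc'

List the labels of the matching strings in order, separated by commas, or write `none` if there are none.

i, ii, iii, iv, v, vi

i → match
ii. 'aaadcadc' → match
iii → match
iv. 'aaaacadcaac' → match
v → match
vi → match
vii → no match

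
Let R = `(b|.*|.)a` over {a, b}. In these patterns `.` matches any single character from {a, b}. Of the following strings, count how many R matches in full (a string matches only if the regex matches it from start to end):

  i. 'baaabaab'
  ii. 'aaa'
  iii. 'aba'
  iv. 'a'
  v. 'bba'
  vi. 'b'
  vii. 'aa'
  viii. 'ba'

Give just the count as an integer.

6

i → no match — must end with 'a'
ii → match
iii → match
iv → match
v → match
vi → no match — must end with 'a'
vii → match
viii → match
Total matched: 6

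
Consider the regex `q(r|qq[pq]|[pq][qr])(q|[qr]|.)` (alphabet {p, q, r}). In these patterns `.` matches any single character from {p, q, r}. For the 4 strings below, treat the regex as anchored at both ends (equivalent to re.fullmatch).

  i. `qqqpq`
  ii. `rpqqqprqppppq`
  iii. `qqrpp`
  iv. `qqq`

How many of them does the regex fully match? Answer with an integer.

1

i → match
ii → no match — must start with `q`
iii → no match
iv → no match
Total matched: 1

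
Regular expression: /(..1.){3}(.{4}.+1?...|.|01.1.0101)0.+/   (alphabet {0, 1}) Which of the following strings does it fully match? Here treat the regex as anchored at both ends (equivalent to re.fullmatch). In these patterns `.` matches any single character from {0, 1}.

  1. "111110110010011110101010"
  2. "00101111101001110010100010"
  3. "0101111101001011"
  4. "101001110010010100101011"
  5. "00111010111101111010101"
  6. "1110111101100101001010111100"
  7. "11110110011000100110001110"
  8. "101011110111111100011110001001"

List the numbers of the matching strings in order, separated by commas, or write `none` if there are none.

1 → match
2 → match
3 → no match
4 → match
5 → match
6 → match
7 → match
8 → match

1, 2, 4, 5, 6, 7, 8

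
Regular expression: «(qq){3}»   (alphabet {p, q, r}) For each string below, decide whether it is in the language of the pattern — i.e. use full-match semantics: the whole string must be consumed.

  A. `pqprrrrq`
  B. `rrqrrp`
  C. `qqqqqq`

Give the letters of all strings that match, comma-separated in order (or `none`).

C

A → no match — must start with `qq`
B → no match — must start with `qq`
C → match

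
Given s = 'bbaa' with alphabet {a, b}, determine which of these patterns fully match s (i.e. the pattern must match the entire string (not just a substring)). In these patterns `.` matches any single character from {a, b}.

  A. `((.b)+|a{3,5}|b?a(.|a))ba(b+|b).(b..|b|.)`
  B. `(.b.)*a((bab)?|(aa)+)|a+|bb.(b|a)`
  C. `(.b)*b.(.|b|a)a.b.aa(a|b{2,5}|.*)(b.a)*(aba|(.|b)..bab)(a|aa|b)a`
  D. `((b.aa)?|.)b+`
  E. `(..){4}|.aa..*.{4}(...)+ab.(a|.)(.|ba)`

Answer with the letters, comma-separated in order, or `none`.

A → no match
B → match
C → no match
D → no match — must end with 'b'
E → no match

B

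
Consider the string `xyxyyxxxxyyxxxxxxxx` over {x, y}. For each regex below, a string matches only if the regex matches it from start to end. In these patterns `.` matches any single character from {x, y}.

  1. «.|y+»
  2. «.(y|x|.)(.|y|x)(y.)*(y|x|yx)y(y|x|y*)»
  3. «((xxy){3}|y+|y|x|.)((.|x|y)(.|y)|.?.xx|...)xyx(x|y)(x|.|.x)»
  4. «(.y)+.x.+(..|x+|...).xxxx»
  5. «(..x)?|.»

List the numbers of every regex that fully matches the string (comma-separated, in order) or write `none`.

4

1 → no match
2 → no match
3 → no match
4 → match
5 → no match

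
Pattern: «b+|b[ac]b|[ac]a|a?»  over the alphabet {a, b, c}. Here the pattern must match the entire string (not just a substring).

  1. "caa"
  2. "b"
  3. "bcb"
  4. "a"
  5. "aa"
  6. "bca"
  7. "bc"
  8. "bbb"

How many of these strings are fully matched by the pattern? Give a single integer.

5

1 → no match
2 → match
3 → match
4 → match
5 → match
6 → no match
7 → no match
8 → match
Total matched: 5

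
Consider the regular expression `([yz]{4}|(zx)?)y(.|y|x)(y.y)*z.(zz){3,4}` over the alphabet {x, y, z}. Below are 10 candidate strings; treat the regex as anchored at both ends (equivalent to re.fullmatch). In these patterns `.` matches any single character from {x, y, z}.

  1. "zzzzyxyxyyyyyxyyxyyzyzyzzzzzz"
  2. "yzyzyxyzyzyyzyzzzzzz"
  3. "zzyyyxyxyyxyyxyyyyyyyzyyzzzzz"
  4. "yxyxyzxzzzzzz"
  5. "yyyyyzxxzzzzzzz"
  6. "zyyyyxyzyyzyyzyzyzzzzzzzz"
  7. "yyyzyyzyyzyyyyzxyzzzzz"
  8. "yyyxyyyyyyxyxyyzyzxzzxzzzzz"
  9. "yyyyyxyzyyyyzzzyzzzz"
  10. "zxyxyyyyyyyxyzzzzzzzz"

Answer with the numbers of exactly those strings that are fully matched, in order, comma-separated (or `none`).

1 → match
2 → no match
3 → no match
4 → match
5 → no match
6 → match
7 → no match
8 → no match
9 → no match
10 → match

1, 4, 6, 10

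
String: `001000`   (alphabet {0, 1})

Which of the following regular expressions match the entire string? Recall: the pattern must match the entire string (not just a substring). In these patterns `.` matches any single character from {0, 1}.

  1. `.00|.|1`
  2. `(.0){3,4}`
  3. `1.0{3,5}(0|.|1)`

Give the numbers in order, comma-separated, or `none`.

2

1 → no match
2 → match
3 → no match — must start with `1`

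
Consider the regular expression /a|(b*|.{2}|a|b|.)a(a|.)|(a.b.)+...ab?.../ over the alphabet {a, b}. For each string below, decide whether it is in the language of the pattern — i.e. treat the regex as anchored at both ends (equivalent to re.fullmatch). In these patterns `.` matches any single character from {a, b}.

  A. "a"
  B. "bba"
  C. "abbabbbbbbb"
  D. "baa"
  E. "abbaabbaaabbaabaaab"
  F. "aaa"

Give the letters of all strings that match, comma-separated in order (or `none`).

A, D, E, F

A → match
B → no match
C → no match
D → match
E → match
F → match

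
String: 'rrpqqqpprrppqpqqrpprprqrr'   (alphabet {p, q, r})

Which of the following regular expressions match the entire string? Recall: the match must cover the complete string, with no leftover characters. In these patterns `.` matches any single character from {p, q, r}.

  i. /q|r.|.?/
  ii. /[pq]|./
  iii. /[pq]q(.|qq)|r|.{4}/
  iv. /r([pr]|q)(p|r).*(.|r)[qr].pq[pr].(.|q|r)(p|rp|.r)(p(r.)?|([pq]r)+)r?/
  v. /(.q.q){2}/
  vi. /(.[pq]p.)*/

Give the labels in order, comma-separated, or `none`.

iv

i → no match
ii → no match
iii → no match
iv → match
v → no match — must end with 'q'
vi → no match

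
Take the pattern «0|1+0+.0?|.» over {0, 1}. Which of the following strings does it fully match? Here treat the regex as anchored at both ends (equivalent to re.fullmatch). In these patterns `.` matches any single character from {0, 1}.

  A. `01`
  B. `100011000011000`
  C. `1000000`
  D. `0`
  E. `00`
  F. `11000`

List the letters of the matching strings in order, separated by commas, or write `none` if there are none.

A → no match
B → no match
C → match
D → match
E → no match
F → match

C, D, F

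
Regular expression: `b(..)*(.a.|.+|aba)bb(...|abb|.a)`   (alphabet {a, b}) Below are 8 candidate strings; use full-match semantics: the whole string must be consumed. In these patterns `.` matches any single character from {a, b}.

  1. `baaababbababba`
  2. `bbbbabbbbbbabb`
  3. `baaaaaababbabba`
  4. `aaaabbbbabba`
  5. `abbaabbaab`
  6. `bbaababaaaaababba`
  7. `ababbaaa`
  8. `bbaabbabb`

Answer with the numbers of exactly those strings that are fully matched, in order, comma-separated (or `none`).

1 → no match
2 → match
3 → no match
4 → no match — must start with `b`
5 → no match — must start with `b`
6 → no match
7 → no match — must start with `b`
8 → match

2, 8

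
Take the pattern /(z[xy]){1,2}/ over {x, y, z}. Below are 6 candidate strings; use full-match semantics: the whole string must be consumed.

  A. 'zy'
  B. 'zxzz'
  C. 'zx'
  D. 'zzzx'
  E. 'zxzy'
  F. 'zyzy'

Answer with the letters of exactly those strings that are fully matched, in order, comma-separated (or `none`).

A. 'zy' → match
B. 'zxzz' → no match
C. 'zx' → match
D. 'zzzx' → no match
E. 'zxzy' → match
F. 'zyzy' → match

A, C, E, F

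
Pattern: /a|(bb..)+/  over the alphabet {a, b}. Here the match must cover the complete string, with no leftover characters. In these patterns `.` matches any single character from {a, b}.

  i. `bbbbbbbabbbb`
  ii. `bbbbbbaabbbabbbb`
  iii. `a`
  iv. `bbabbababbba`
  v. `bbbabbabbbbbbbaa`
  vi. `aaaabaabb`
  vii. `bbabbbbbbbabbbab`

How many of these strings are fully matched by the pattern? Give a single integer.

i → match
ii → match
iii → match
iv → no match
v → match
vi → no match
vii → match
Total matched: 5

5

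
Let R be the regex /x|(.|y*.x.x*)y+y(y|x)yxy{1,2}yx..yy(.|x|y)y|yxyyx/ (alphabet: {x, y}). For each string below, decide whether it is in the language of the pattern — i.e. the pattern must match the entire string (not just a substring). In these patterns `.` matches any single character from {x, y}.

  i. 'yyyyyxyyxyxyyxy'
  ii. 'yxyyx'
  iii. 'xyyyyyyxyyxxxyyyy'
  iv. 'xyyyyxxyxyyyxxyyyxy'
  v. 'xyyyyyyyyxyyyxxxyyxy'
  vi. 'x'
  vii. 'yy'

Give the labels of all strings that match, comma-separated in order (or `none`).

i → match
ii. 'yxyyx' → match
iii → match
iv → no match
v → match
vi. 'x' → match
vii. 'yy' → no match

i, ii, iii, v, vi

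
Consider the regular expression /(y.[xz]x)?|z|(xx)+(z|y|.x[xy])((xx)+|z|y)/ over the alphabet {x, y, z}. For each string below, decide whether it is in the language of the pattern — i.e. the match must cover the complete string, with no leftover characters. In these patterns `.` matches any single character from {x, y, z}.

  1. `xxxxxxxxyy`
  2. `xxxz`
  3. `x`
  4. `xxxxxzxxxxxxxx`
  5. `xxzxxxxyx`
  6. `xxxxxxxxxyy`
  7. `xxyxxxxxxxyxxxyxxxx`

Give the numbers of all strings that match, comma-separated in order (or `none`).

1 → match
2 → no match
3 → no match
4 → no match
5 → no match
6 → no match
7 → no match

1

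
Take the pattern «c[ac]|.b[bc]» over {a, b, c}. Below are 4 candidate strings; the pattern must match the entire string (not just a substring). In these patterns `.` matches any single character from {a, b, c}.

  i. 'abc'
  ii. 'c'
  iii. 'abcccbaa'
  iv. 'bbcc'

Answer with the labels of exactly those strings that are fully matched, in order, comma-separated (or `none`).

i

i → match
ii → no match
iii → no match
iv → no match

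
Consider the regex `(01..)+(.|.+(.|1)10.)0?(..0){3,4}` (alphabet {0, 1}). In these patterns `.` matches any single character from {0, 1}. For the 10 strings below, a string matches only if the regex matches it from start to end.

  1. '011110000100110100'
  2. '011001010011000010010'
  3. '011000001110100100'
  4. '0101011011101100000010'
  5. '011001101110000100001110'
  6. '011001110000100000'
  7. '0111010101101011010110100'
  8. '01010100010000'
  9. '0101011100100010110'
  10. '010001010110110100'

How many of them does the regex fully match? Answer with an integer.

1 → match
2 → no match
3 → no match
4 → match
5 → no match
6 → match
7 → no match
8 → match
9 → match
10 → match
Total matched: 6

6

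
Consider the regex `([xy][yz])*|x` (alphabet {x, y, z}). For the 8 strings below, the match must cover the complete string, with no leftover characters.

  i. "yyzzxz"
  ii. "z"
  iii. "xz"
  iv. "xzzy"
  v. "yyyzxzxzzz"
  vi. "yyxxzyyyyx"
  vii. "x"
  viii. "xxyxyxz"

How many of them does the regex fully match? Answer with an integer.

i. "yyzzxz" → no match
ii. "z" → no match
iii. "xz" → match
iv. "xzzy" → no match
v. "yyyzxzxzzz" → no match
vi. "yyxxzyyyyx" → no match
vii. "x" → match
viii. "xxyxyxz" → no match
Total matched: 2

2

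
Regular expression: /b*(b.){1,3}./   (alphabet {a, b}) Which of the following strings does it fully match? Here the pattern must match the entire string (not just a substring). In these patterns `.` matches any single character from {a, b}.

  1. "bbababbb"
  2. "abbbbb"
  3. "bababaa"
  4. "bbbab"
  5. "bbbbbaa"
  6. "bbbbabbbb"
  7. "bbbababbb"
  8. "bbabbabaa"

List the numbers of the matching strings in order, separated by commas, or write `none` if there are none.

1 → match
2 → no match
3 → match
4 → match
5 → match
6 → no match
7 → match
8 → no match

1, 3, 4, 5, 7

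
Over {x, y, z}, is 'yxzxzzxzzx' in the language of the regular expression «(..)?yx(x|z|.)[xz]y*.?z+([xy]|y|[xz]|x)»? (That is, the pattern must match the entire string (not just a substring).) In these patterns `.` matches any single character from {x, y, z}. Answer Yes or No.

No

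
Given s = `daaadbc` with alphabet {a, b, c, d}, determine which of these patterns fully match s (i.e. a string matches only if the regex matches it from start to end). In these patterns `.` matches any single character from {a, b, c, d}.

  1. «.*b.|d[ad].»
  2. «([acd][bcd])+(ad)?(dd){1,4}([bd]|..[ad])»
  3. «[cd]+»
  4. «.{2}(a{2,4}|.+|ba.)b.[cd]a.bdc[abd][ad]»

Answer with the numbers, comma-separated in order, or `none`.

1 → match
2 → no match
3 → no match
4 → no match

1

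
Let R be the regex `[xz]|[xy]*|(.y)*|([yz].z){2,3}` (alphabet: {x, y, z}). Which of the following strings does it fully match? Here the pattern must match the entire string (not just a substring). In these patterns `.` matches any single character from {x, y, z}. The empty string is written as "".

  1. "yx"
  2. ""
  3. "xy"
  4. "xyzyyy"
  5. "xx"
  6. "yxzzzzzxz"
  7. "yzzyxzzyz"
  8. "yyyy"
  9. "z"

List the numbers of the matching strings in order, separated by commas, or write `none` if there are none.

1, 2, 3, 4, 5, 6, 7, 8, 9

1. "yx" → match
2. "" → match
3. "xy" → match
4. "xyzyyy" → match
5. "xx" → match
6. "yxzzzzzxz" → match
7. "yzzyxzzyz" → match
8. "yyyy" → match
9. "z" → match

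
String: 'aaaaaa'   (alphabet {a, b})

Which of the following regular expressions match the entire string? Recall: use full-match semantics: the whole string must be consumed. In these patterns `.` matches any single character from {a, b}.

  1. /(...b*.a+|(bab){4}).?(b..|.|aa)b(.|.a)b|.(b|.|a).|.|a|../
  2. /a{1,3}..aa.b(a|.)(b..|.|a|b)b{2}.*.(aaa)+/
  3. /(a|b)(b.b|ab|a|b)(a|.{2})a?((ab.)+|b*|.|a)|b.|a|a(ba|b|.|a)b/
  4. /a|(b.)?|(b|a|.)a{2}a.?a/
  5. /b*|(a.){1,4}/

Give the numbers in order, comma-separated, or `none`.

1 → no match
2 → no match
3 → match
4 → match
5 → match

3, 4, 5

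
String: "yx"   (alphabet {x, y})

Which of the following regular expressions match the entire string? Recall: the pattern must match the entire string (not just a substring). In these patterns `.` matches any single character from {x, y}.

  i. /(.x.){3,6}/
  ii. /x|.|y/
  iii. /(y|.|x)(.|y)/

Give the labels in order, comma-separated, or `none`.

iii

i → no match
ii → no match
iii → match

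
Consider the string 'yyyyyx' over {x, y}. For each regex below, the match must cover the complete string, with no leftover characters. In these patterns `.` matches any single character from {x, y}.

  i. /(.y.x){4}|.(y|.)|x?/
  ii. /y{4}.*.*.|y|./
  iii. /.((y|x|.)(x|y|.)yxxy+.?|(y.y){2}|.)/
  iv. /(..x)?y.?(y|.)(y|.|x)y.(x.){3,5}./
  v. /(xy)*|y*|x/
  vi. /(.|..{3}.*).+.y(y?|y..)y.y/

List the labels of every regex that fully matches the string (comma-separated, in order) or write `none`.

ii

i → no match
ii → match
iii → no match
iv → no match
v → no match
vi → no match — must end with 'y'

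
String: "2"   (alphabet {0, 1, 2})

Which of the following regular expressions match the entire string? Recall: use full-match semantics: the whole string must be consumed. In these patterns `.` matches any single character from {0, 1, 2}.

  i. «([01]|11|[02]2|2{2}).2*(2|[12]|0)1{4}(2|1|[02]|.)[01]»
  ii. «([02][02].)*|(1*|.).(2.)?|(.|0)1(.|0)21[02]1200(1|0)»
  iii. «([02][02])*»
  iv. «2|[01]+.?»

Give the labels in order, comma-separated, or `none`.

i → no match
ii → match
iii → no match
iv → match

ii, iv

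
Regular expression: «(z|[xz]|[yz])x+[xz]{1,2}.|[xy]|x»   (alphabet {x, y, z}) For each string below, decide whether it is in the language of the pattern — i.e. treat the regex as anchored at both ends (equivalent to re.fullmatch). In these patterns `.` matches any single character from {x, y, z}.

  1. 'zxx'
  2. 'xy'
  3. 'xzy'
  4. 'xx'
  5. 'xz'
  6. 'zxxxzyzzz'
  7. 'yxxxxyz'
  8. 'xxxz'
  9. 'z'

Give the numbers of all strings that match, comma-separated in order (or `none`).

8

1 → no match
2 → no match
3 → no match
4 → no match
5 → no match
6 → no match
7 → no match
8 → match
9 → no match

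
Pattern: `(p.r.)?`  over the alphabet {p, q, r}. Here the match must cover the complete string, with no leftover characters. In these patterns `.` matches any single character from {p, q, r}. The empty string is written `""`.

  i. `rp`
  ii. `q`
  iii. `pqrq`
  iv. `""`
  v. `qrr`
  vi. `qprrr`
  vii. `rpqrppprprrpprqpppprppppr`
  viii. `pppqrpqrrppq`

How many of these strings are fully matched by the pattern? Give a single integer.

i. `rp` → no match
ii. `q` → no match
iii. `pqrq` → match
iv. `""` → match
v. `qrr` → no match
vi. `qprrr` → no match
vii → no match
viii. `pppqrpqrrppq` → no match
Total matched: 2

2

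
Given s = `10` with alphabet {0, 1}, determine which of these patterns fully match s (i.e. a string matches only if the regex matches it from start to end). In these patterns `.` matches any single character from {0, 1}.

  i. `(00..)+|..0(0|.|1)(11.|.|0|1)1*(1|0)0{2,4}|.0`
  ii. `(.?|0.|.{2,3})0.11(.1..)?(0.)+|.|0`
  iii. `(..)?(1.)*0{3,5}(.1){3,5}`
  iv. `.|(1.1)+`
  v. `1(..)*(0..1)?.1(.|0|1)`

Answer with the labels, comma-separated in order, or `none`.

i → match
ii → no match
iii → no match — must end with `1`
iv → no match
v → no match

i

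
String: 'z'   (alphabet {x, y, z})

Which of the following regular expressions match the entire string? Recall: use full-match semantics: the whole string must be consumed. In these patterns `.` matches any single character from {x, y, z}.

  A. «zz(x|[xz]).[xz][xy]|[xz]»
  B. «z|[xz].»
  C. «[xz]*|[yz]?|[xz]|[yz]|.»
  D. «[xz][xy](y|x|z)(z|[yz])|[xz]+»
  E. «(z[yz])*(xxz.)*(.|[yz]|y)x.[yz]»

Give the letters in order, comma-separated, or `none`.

A, B, C, D

A → match
B → match
C → match
D → match
E → no match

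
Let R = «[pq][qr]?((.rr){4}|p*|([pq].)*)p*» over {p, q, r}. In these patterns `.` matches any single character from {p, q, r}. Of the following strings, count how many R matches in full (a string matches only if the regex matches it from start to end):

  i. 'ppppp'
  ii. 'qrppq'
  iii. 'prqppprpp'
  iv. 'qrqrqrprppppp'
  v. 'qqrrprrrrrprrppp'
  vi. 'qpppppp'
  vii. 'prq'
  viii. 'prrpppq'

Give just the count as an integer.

i → match
ii → no match
iii → no match
iv → match
v → match
vi → match
vii → no match
viii → no match
Total matched: 4

4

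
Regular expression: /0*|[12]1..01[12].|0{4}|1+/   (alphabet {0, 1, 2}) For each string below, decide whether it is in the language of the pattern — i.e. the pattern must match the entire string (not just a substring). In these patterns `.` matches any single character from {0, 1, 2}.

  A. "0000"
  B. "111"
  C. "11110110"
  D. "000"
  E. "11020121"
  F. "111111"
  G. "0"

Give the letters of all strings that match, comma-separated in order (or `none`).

A, B, C, D, E, F, G

A → match
B → match
C → match
D → match
E → match
F → match
G → match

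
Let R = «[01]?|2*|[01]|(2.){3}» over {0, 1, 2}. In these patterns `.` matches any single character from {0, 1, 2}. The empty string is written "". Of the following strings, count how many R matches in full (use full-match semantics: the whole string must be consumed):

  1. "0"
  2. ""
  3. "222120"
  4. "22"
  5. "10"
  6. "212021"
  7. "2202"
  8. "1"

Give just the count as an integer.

6

1. "0" → match
2. "" → match
3. "222120" → match
4. "22" → match
5. "10" → no match
6. "212021" → match
7. "2202" → no match
8. "1" → match
Total matched: 6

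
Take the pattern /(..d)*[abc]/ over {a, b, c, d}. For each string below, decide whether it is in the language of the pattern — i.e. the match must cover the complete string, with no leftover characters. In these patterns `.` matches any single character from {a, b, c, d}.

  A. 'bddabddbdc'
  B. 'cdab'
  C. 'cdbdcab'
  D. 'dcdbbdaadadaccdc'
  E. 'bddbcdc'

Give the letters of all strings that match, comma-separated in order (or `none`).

A, E

A → match
B → no match
C → no match
D → no match
E → match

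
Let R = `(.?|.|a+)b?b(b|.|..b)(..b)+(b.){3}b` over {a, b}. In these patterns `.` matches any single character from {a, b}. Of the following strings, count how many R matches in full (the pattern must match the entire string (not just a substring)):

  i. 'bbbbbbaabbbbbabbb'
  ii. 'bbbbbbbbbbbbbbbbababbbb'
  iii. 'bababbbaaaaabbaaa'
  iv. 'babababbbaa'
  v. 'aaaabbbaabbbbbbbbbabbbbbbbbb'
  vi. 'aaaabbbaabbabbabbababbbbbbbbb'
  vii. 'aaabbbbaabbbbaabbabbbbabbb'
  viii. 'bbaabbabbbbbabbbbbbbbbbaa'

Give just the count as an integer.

i → no match
ii → no match
iii → no match — must end with 'b'
iv → no match — must end with 'b'
v → no match
vi → match
vii → match
viii → no match — must end with 'b'
Total matched: 2

2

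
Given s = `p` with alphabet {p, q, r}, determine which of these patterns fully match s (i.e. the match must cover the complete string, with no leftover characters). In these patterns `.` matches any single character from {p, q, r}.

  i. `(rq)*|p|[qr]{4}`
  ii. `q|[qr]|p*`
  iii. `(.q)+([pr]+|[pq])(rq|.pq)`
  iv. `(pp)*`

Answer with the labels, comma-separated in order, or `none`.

i → match
ii → match
iii → no match
iv → no match

i, ii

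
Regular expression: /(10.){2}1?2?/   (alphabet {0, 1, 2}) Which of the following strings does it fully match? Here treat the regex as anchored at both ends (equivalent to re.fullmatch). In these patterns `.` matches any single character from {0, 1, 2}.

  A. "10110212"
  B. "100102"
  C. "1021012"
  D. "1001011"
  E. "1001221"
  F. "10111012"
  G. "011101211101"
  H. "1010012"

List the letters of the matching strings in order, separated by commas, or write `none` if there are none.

A, B, C, D

A → match
B → match
C → match
D → match
E → no match
F → no match
G → no match — must start with "10"
H → no match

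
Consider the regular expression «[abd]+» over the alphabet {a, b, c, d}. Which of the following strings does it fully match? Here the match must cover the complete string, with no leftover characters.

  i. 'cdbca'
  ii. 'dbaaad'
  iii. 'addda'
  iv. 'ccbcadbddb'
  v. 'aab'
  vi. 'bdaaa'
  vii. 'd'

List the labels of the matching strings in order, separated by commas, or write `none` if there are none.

i → no match
ii → match
iii → match
iv → no match
v → match
vi → match
vii → match

ii, iii, v, vi, vii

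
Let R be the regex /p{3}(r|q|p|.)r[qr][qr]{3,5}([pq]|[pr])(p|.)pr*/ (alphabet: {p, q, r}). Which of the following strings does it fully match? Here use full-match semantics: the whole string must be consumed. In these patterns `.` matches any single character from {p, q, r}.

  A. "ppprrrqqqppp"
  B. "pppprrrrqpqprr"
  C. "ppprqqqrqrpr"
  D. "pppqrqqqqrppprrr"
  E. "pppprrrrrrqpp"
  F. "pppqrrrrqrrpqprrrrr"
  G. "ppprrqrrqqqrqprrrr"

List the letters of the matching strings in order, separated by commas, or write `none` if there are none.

A, B, D, E, F, G

A → match
B → match
C → no match
D → match
E → match
F → match
G → match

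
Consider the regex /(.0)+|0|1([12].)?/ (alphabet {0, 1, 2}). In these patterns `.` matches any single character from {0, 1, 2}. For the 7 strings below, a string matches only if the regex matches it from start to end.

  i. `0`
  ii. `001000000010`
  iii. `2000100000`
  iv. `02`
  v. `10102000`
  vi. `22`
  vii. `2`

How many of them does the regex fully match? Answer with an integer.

i → match
ii → match
iii → match
iv → no match
v → match
vi → no match
vii → no match
Total matched: 4

4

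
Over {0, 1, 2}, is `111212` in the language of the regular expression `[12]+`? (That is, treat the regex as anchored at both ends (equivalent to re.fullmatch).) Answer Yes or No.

Yes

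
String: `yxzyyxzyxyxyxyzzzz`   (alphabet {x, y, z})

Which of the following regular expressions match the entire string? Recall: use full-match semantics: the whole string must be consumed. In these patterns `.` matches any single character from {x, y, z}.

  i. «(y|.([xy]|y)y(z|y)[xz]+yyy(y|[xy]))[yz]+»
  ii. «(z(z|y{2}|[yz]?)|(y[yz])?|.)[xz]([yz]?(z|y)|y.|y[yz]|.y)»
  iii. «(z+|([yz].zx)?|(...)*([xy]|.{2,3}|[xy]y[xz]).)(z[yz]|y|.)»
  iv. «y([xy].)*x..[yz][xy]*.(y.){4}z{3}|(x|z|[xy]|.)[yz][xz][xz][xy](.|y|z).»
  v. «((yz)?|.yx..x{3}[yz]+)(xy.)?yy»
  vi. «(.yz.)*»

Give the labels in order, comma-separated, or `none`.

i → no match
ii → no match
iii → match
iv → match
v → no match — must end with `yy`
vi → no match

iii, iv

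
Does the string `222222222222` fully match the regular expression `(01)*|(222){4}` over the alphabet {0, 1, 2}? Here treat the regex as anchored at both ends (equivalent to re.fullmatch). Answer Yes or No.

Yes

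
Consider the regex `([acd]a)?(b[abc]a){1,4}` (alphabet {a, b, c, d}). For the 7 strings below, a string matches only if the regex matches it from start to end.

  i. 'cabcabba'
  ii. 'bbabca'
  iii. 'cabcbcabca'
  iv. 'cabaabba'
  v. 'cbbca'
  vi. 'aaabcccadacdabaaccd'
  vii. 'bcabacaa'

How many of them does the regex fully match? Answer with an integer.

3

i. 'cabcabba' → match
ii. 'bbabca' → match
iii. 'cabcbcabca' → no match
iv. 'cabaabba' → match
v. 'cbbca' → no match
vi → no match — must end with 'a'
vii. 'bcabacaa' → no match
Total matched: 3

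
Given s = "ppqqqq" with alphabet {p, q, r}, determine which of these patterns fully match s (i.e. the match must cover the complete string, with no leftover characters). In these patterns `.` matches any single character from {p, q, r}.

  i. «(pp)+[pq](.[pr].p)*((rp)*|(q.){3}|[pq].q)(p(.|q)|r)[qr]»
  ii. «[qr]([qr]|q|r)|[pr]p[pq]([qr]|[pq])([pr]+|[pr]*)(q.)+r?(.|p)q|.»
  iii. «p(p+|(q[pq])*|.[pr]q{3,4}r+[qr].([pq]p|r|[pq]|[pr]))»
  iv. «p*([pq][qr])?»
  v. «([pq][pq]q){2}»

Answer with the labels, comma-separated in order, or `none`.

v

i → no match
ii → no match
iii → no match
iv → no match
v → match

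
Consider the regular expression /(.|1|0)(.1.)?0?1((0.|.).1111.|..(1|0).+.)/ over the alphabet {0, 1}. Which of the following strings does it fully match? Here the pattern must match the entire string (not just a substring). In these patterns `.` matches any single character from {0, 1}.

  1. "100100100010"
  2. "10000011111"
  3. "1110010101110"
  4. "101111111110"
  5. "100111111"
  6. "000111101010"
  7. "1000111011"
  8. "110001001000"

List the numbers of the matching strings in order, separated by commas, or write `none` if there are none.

1 → no match
2 → no match
3 → match
4 → match
5 → no match
6 → no match
7 → no match
8 → match

3, 4, 8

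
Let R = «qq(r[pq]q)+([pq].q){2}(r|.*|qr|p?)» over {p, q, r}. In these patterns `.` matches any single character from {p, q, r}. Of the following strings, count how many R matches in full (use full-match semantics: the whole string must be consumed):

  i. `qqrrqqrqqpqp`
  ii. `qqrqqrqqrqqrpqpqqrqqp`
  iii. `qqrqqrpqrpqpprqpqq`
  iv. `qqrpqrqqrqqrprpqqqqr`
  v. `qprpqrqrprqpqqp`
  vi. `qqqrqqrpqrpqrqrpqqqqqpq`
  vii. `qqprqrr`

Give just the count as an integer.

0

i → no match
ii → no match
iii → no match
iv → no match
v → no match — must start with `qqr`
vi → no match — must start with `qqr`
vii → no match — must start with `qqr`
Total matched: 0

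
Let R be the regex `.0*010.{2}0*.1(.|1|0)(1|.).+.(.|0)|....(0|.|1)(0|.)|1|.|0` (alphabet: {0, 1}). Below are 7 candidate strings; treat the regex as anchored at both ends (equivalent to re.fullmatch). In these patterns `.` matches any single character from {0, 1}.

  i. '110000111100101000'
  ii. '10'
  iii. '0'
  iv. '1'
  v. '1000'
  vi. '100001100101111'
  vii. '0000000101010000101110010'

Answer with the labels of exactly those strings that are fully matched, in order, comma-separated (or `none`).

iii, iv

i → no match
ii → no match
iii → match
iv → match
v → no match
vi → no match
vii → no match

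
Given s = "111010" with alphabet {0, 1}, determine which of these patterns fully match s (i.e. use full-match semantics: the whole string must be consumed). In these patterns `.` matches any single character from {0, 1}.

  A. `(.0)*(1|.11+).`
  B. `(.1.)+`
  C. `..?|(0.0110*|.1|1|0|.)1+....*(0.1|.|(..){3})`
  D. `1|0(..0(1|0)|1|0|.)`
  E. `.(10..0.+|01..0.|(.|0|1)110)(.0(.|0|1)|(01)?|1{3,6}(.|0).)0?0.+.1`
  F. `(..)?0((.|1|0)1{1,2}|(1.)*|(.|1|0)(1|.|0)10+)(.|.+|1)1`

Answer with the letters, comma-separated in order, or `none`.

B, C

A → no match
B → match
C → match
D → no match
E → no match — must end with "1"
F → no match — must end with "1"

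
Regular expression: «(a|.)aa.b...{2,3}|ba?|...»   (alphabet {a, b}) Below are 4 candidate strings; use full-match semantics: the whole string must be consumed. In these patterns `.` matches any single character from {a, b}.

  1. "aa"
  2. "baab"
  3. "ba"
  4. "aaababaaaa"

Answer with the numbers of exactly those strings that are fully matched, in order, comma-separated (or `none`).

3

1 → no match
2 → no match
3 → match
4 → no match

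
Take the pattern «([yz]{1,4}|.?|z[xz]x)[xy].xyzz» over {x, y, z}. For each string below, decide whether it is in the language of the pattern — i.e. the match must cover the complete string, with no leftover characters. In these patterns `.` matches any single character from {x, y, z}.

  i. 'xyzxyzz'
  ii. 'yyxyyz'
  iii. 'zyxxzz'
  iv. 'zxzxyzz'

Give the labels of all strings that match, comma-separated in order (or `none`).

i, iv

i → match
ii → no match — must end with 'xyzz'
iii → no match — must end with 'xyzz'
iv → match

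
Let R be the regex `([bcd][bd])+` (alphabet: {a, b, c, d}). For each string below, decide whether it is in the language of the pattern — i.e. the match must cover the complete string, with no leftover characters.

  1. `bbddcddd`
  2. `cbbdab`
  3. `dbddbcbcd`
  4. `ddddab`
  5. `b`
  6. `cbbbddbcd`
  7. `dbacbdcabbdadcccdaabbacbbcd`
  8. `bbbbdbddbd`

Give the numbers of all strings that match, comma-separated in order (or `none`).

1, 8

1 → match
2 → no match
3 → no match
4 → no match
5 → no match
6 → no match
7 → no match
8 → match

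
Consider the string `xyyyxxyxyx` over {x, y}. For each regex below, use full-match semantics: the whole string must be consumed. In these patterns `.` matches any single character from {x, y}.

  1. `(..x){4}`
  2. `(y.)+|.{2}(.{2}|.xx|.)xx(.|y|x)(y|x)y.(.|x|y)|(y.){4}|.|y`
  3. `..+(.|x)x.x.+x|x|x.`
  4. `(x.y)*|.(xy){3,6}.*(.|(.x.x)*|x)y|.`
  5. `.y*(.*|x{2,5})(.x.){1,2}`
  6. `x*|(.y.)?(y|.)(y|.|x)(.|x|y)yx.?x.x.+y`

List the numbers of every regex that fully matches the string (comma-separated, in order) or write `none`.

1 → no match
2 → no match
3 → match
4 → no match
5 → no match
6 → no match

3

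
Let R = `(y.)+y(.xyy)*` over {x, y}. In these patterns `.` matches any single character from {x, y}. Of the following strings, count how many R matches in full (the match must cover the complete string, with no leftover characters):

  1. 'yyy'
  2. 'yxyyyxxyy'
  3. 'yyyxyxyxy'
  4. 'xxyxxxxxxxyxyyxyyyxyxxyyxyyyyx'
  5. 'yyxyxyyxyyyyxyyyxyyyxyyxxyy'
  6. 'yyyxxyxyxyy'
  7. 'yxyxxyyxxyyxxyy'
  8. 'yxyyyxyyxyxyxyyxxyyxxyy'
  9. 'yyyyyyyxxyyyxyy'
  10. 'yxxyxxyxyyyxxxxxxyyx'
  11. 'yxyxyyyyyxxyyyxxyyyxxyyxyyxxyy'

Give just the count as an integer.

1 → match
2 → match
3 → match
4 → no match — must start with 'y'
5 → no match
6 → no match
7 → match
8 → no match
9 → match
10 → no match
11 → no match
Total matched: 5

5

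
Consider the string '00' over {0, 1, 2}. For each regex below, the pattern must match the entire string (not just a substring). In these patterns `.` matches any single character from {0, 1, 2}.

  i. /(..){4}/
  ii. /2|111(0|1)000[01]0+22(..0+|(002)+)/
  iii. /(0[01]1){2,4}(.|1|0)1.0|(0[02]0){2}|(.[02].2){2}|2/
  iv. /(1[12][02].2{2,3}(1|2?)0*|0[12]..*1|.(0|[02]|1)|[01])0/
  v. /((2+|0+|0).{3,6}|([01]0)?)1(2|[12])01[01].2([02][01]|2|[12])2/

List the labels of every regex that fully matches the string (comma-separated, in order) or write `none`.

iv

i → no match
ii → no match
iii → no match
iv → match
v → no match — must end with '2'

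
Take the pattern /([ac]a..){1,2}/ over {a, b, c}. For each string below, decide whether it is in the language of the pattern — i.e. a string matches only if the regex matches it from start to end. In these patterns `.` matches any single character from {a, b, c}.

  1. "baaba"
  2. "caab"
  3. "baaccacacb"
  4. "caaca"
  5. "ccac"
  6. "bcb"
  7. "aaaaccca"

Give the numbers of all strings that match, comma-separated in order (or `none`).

2

1. "baaba" → no match
2. "caab" → match
3. "baaccacacb" → no match
4. "caaca" → no match
5. "ccac" → no match
6. "bcb" → no match
7. "aaaaccca" → no match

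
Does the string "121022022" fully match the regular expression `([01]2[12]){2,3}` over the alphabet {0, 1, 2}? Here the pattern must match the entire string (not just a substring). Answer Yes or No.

Yes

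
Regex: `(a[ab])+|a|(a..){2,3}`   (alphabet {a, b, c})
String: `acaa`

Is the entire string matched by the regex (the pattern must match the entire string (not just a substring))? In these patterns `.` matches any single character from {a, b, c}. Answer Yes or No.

No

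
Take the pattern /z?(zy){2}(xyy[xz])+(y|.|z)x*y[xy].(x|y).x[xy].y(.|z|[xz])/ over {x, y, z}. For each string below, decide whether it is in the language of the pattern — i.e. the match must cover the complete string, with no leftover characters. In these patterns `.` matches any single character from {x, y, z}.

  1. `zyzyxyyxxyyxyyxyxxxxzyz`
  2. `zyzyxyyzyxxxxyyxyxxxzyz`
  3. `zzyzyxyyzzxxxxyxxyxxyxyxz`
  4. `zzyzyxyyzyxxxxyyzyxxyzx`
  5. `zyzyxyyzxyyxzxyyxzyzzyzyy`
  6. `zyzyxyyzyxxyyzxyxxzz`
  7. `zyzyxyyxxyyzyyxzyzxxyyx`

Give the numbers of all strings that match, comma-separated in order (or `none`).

1, 2, 7

1 → match
2 → match
3 → no match
4 → no match
5 → no match
6 → no match
7 → match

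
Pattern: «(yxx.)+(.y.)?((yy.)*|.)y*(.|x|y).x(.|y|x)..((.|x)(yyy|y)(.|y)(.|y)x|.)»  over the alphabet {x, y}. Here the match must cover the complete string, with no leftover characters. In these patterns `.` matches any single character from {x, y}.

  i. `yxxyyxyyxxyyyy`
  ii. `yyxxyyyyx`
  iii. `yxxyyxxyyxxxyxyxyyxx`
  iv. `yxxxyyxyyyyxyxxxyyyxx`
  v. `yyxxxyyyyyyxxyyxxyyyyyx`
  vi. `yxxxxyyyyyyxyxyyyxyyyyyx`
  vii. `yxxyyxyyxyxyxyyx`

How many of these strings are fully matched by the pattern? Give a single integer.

i → no match
ii → no match — must start with `yxx`
iii → match
iv → no match
v → no match — must start with `yxx`
vi → match
vii → no match
Total matched: 2

2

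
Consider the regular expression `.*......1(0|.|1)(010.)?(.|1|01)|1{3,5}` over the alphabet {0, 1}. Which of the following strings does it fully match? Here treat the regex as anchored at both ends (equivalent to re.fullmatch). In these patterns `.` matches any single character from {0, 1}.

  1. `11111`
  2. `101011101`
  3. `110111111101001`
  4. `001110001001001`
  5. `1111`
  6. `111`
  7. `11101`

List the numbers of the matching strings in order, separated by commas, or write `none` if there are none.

1 → match
2 → match
3 → match
4 → match
5 → match
6 → match
7 → no match

1, 2, 3, 4, 5, 6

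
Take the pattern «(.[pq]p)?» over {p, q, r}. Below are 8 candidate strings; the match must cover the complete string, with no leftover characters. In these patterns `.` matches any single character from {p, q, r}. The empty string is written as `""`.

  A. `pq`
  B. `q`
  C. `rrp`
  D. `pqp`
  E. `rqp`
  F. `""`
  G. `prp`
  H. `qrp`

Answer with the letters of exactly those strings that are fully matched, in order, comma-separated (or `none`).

A → no match
B → no match
C → no match
D → match
E → match
F → match
G → no match
H → no match

D, E, F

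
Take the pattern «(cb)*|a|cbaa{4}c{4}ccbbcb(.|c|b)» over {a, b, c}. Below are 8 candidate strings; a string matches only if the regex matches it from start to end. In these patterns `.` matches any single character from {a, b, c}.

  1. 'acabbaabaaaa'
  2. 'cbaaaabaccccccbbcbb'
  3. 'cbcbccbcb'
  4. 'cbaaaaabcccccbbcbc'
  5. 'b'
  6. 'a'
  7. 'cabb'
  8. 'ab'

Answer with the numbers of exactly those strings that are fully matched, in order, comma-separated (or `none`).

1 → no match
2 → no match
3 → no match
4 → no match
5 → no match
6 → match
7 → no match
8 → no match

6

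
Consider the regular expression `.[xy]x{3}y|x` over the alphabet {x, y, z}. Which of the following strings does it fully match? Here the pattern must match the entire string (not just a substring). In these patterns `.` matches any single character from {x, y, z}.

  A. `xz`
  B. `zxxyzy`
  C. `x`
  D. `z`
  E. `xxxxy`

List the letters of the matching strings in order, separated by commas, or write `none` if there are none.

C

A → no match
B → no match
C → match
D → no match
E → no match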